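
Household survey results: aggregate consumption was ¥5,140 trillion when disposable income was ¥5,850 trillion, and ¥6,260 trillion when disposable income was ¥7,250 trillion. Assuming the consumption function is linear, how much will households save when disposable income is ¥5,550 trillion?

MPC = (6260 − 5140)/(7250 − 5850) = 1120/1400 = 0.8
a = 5140 − 0.8(5850) = 5140 − 4680 = 460
C = 460 + 0.8(5550) = 4900
S = 5550 − 4900 = 650

S = 650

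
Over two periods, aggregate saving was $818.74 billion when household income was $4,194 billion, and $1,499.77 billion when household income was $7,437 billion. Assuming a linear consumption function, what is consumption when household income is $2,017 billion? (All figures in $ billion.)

C = 1655.43

MPS = ΔS/ΔY = (1499.77 − 818.74)/(7437 − 4194) = 681.03/3243 = 0.21
MPC = 1 − MPS = 0.79
Autonomous saving = 818.74 − 0.21(4194) = -62, so a = 62
C = 62 + 0.79(2017) = 62 + 1593.43 = 1655.43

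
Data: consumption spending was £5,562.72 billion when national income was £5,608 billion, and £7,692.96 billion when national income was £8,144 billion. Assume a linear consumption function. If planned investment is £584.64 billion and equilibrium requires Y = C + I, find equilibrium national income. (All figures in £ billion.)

Y = 8979

MPC = (7692.96 − 5562.72)/(8144 − 5608) = 2130.24/2536 = 0.84
a = 5562.72 − 0.84(5608) = 852
Equilibrium: Y = 852 + 0.84Y + 584.64
0.16Y = 1436.64, so Y = 1436.64/0.16 = 8979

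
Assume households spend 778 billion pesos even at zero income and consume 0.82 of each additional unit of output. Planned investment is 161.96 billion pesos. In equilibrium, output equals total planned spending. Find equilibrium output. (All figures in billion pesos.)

Y = 5222

Y = C + I = 778 + 0.82Y + 161.96
Y − 0.82Y = 939.96
0.18Y = 939.96, so Y = 939.96/0.18 = 5222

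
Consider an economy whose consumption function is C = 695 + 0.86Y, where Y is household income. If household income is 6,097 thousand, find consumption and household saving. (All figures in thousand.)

C = 5938.42; S = 158.58

C = 695 + 0.86(6097) = 695 + 5243.42 = 5938.42
S = Y − C = 6097 − 5938.42 = 158.58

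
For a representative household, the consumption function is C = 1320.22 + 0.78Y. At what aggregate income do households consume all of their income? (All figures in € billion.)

At break-even, C = Y: 1320.22 + 0.78Y = Y
0.22Y = 1320.22, so Y = 1320.22/0.22 = 6001

Y = 6001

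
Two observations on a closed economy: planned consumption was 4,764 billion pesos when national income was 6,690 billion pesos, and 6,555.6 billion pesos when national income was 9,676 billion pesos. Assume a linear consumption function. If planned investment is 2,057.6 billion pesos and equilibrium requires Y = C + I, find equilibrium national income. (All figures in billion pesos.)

MPC = (6555.6 − 4764)/(9676 − 6690) = 1791.6/2986 = 0.6
a = 4764 − 0.6(6690) = 750
Equilibrium: Y = 750 + 0.6Y + 2057.6
0.4Y = 2807.6, so Y = 2807.6/0.4 = 7019

Y = 7019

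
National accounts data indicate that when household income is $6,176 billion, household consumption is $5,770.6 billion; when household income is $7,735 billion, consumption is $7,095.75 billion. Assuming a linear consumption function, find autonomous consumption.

a = 521

MPC = ΔC/ΔY = (7095.75 − 5770.6)/(7735 − 6176) = 1325.15/1559 = 0.85
a = C − MPC·Y = 5770.6 − 0.85(6176) = 5770.6 − 5249.6 = 521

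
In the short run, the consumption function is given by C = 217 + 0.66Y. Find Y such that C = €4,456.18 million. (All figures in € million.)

Y = 6423

217 + 0.66Y = 4456.18
0.66Y = 4239.18, so Y = 4239.18/0.66 = 6423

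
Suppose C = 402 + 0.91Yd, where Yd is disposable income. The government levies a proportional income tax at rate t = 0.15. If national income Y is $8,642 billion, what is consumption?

C = 7086.587

Yd = (1 − 0.15)(8642) = 0.85(8642) = 7345.7
C = 402 + 0.91(7345.7) = 402 + 6684.587 = 7086.587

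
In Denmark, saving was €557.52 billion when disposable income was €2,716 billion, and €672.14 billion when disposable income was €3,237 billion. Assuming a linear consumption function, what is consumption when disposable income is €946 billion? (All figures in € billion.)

C = 777.88

MPS = ΔS/ΔY = (672.14 − 557.52)/(3237 − 2716) = 114.62/521 = 0.22
MPC = 1 − MPS = 0.78
Autonomous saving = 557.52 − 0.22(2716) = -40, so a = 40
C = 40 + 0.78(946) = 40 + 737.88 = 777.88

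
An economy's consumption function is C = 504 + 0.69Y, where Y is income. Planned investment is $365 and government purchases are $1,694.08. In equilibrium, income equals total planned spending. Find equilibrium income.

Y = C + I + G = 504 + 0.69Y + 365 + 1694.08
Y − 0.69Y = 2563.08
0.31Y = 2563.08, so Y = 2563.08/0.31 = 8268

Y = 8268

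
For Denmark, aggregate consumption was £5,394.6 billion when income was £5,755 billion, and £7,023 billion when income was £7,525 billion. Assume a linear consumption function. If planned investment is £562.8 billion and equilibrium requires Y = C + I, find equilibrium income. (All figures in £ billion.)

MPC = (7023 − 5394.6)/(7525 − 5755) = 1628.4/1770 = 0.92
a = 5394.6 − 0.92(5755) = 100
Equilibrium: Y = 100 + 0.92Y + 562.8
0.08Y = 662.8, so Y = 662.8/0.08 = 8285

Y = 8285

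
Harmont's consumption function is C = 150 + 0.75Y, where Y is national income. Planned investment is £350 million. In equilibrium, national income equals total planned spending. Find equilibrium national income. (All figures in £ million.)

Y = C + I = 150 + 0.75Y + 350
Y − 0.75Y = 500
0.25Y = 500, so Y = 500/0.25 = 2000

Y = 2000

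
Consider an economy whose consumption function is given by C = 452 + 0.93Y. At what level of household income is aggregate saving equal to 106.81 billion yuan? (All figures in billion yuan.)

S = Y − C = -452 + 0.07Y
-452 + 0.07Y = 106.81, so 0.07Y = 558.81 and Y = 7983

Y = 7983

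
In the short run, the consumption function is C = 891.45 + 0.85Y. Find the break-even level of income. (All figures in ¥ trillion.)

At break-even, C = Y: 891.45 + 0.85Y = Y
0.15Y = 891.45, so Y = 891.45/0.15 = 5943

Y = 5943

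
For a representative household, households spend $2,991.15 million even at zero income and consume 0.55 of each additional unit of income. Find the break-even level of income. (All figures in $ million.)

At break-even, C = Y: 2991.15 + 0.55Y = Y
0.45Y = 2991.15, so Y = 2991.15/0.45 = 6647

Y = 6647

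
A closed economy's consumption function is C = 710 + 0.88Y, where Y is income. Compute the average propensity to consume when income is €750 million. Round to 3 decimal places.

APC = 1.827

C = 710 + 0.88(750) = 1370
APC = C/Y = 1370/750 = 1.827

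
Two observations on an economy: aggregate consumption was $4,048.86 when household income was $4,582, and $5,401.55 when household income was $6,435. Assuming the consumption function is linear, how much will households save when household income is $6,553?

S = 1065.31

MPC = (5401.55 − 4048.86)/(6435 − 4582) = 1352.69/1853 = 0.73
a = 4048.86 − 0.73(4582) = 4048.86 − 3344.86 = 704
C = 704 + 0.73(6553) = 5487.69
S = 6553 − 5487.69 = 1065.31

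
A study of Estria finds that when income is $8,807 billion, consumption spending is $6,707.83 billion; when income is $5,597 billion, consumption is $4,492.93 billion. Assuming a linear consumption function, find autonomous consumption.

MPC = ΔC/ΔY = (6707.83 − 4492.93)/(8807 − 5597) = 2214.9/3210 = 0.69
a = C − MPC·Y = 4492.93 − 0.69(5597) = 4492.93 − 3861.93 = 631

a = 631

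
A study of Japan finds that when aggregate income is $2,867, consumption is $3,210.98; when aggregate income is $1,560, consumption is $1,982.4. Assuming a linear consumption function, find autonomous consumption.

a = 516

MPC = ΔC/ΔY = (3210.98 − 1982.4)/(2867 − 1560) = 1228.58/1307 = 0.94
a = C − MPC·Y = 1982.4 − 0.94(1560) = 1982.4 − 1466.4 = 516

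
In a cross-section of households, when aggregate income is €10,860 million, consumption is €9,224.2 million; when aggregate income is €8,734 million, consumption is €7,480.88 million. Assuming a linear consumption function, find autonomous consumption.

MPC = ΔC/ΔY = (9224.2 − 7480.88)/(10860 − 8734) = 1743.32/2126 = 0.82
a = C − MPC·Y = 7480.88 − 0.82(8734) = 7480.88 − 7161.88 = 319

a = 319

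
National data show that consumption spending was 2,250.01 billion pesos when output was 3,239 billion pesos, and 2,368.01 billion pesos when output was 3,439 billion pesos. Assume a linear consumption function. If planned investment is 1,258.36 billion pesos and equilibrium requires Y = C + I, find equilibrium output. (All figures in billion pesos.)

MPC = (2368.01 − 2250.01)/(3439 − 3239) = 118/200 = 0.59
a = 2250.01 − 0.59(3239) = 339
Equilibrium: Y = 339 + 0.59Y + 1258.36
0.41Y = 1597.36, so Y = 1597.36/0.41 = 3896

Y = 3896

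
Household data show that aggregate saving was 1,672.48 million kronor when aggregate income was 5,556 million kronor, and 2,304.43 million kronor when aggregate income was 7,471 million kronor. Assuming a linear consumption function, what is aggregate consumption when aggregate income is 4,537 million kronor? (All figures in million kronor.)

C = 3200.79

MPS = ΔS/ΔY = (2304.43 − 1672.48)/(7471 − 5556) = 631.95/1915 = 0.33
MPC = 1 − MPS = 0.67
Autonomous saving = 1672.48 − 0.33(5556) = -161, so a = 161
C = 161 + 0.67(4537) = 161 + 3039.79 = 3200.79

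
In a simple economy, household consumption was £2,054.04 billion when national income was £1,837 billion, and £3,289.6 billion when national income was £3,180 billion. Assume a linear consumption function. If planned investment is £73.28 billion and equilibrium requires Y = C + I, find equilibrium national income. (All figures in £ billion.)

MPC = (3289.6 − 2054.04)/(3180 − 1837) = 1235.56/1343 = 0.92
a = 2054.04 − 0.92(1837) = 364
Equilibrium: Y = 364 + 0.92Y + 73.28
0.08Y = 437.28, so Y = 437.28/0.08 = 5466

Y = 5466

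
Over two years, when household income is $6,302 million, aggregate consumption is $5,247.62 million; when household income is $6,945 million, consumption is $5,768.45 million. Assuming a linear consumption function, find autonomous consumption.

a = 143

MPC = ΔC/ΔY = (5768.45 − 5247.62)/(6945 − 6302) = 520.83/643 = 0.81
a = C − MPC·Y = 5247.62 − 0.81(6302) = 5247.62 − 5104.62 = 143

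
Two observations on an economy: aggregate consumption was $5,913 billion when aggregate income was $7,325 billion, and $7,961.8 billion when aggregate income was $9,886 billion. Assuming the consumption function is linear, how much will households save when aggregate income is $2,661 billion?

MPC = (7961.8 − 5913)/(9886 − 7325) = 2048.8/2561 = 0.8
a = 5913 − 0.8(7325) = 5913 − 5860 = 53
C = 53 + 0.8(2661) = 2181.8
S = 2661 − 2181.8 = 479.2

S = 479.2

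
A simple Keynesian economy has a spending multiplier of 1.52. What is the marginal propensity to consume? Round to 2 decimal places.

k = 1/(1 − MPC), so 1 − MPC = 1/k = 1/1.52 = 0.6579
MPC = 1 − 0.6579 = 0.34

MPC = 0.34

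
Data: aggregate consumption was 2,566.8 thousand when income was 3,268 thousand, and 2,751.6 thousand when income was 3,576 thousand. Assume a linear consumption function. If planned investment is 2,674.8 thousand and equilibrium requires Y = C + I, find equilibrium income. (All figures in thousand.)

Y = 8202

MPC = (2751.6 − 2566.8)/(3576 − 3268) = 184.8/308 = 0.6
a = 2566.8 − 0.6(3268) = 606
Equilibrium: Y = 606 + 0.6Y + 2674.8
0.4Y = 3280.8, so Y = 3280.8/0.4 = 8202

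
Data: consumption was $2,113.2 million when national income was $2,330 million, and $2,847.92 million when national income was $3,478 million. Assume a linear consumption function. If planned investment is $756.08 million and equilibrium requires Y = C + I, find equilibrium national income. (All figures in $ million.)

Y = 3828

MPC = (2847.92 − 2113.2)/(3478 − 2330) = 734.72/1148 = 0.64
a = 2113.2 − 0.64(2330) = 622
Equilibrium: Y = 622 + 0.64Y + 756.08
0.36Y = 1378.08, so Y = 1378.08/0.36 = 3828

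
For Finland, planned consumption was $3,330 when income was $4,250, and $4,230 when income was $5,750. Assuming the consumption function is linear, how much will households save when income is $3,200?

MPC = (4230 − 3330)/(5750 − 4250) = 900/1500 = 0.6
a = 3330 − 0.6(4250) = 3330 − 2550 = 780
C = 780 + 0.6(3200) = 2700
S = 3200 − 2700 = 500

S = 500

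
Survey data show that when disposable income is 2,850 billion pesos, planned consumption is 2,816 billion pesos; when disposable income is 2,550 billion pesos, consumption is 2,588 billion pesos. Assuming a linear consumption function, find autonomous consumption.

MPC = ΔC/ΔY = (2816 − 2588)/(2850 − 2550) = 228/300 = 0.76
a = C − MPC·Y = 2588 − 0.76(2550) = 2588 − 1938 = 650

a = 650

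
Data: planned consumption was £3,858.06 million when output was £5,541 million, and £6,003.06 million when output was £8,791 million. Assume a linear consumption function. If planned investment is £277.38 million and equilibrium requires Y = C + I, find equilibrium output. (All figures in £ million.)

MPC = (6003.06 − 3858.06)/(8791 − 5541) = 2145/3250 = 0.66
a = 3858.06 − 0.66(5541) = 201
Equilibrium: Y = 201 + 0.66Y + 277.38
0.34Y = 478.38, so Y = 478.38/0.34 = 1407

Y = 1407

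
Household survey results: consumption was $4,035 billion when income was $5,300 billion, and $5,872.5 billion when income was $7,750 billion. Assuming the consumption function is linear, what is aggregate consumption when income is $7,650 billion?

MPC = (5872.5 − 4035)/(7750 − 5300) = 1837.5/2450 = 0.75
a = 4035 − 0.75(5300) = 4035 − 3975 = 60
C = 60 + 0.75(7650) = 60 + 5737.5 = 5797.5

C = 5797.5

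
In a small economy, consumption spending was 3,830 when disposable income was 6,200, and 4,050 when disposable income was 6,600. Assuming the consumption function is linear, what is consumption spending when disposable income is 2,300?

C = 1685

MPC = (4050 − 3830)/(6600 − 6200) = 220/400 = 0.55
a = 3830 − 0.55(6200) = 3830 − 3410 = 420
C = 420 + 0.55(2300) = 420 + 1265 = 1685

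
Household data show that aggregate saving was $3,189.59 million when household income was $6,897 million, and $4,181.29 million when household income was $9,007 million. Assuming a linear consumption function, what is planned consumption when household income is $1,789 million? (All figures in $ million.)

C = 1000.17

MPS = ΔS/ΔY = (4181.29 − 3189.59)/(9007 − 6897) = 991.7/2110 = 0.47
MPC = 1 − MPS = 0.53
Autonomous saving = 3189.59 − 0.47(6897) = -52, so a = 52
C = 52 + 0.53(1789) = 52 + 948.17 = 1000.17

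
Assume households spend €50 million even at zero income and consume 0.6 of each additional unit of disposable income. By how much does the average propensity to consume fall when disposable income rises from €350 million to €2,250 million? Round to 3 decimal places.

ΔAPC = 0.121

At Y = 350: C = 50 + 0.6(350) = 260, APC = 260/350 = 0.7429
At Y = 2250: C = 1400, APC = 1400/2250 = 0.6222
Fall in APC = 0.7429 − 0.6222 = 0.1207 ≈ 0.121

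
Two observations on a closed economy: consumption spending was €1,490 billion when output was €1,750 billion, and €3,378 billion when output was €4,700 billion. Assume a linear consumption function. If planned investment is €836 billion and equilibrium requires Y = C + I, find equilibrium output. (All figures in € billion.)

MPC = (3378 − 1490)/(4700 − 1750) = 1888/2950 = 0.64
a = 1490 − 0.64(1750) = 370
Equilibrium: Y = 370 + 0.64Y + 836
0.36Y = 1206, so Y = 1206/0.36 = 3350

Y = 3350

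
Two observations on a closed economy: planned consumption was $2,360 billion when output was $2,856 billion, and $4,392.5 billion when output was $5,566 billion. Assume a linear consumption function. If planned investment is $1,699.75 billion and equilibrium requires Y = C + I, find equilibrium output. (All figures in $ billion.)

MPC = (4392.5 − 2360)/(5566 − 2856) = 2032.5/2710 = 0.75
a = 2360 − 0.75(2856) = 218
Equilibrium: Y = 218 + 0.75Y + 1699.75
0.25Y = 1917.75, so Y = 1917.75/0.25 = 7671

Y = 7671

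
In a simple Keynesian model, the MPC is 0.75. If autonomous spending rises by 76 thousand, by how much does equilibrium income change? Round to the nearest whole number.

ΔY ≈ 304

The multiplier is 1/(1 − MPC) = 1/0.25.
ΔY = 76/0.25 = 304.00 ≈ 304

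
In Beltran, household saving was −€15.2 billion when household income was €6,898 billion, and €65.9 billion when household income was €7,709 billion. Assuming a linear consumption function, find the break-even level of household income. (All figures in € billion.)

Y = 7050

MPS = ΔS/ΔY = (65.9 − (-15.2))/(7709 − 6898) = 81.1/811 = 0.1
MPC = 1 − MPS = 0.9
From S(6898) = -15.2: −a + 0.1(6898) = -15.2, so a = 689.8 − (-15.2) = 705
Break-even (S = 0): Y = a/MPS = 705/0.1 = 7050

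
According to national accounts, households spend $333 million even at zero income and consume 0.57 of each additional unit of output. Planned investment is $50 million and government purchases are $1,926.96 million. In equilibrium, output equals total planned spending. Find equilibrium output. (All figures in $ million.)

Y = 5372

Y = C + I + G = 333 + 0.57Y + 50 + 1926.96
Y − 0.57Y = 2309.96
0.43Y = 2309.96, so Y = 2309.96/0.43 = 5372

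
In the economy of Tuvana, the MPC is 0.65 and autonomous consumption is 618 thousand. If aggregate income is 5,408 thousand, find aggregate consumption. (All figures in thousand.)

C = 618 + 0.65(5408) = 618 + 3515.2 = 4133.2

C = 4133.2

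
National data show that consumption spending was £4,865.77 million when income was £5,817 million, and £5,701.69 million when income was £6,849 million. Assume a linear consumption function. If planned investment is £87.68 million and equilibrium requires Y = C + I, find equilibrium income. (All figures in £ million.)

Y = 1272

MPC = (5701.69 − 4865.77)/(6849 − 5817) = 835.92/1032 = 0.81
a = 4865.77 − 0.81(5817) = 154
Equilibrium: Y = 154 + 0.81Y + 87.68
0.19Y = 241.68, so Y = 241.68/0.19 = 1272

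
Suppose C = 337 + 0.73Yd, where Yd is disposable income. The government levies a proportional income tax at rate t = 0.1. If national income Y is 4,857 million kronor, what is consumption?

C = 3528.049

Yd = (1 − 0.1)(4857) = 0.9(4857) = 4371.3
C = 337 + 0.73(4371.3) = 337 + 3191.049 = 3528.049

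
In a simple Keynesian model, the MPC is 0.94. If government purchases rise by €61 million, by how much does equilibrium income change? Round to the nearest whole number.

The multiplier is 1/(1 − MPC) = 1/0.06.
ΔY = 61/0.06 = 1016.67 ≈ 1017

ΔY ≈ 1017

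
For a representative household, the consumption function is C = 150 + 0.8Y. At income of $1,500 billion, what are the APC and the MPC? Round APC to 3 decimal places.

APC = 0.900; MPC = 0.8

MPC = 0.8 (the slope of the consumption function)
C = 150 + 0.8(1500) = 1350, so APC = 1350/1500 = 0.900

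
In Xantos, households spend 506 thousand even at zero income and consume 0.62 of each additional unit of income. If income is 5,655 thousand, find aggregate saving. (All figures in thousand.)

C = 506 + 0.62(5655) = 506 + 3506.1 = 4012.1
S = Y − C = 5655 − 4012.1 = 1642.9

S = 1642.9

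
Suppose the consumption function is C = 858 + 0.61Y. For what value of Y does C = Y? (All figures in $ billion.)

Y = 2200

At break-even, C = Y: 858 + 0.61Y = Y
0.39Y = 858, so Y = 858/0.39 = 2200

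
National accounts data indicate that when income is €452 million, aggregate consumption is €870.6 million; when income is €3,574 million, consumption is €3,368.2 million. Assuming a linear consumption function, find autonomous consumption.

a = 509

MPC = ΔC/ΔY = (3368.2 − 870.6)/(3574 − 452) = 2497.6/3122 = 0.8
a = C − MPC·Y = 870.6 − 0.8(452) = 870.6 − 361.6 = 509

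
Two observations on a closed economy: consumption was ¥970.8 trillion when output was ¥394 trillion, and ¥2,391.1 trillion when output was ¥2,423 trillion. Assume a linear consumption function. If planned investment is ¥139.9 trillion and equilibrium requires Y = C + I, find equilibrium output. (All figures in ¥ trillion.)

MPC = (2391.1 − 970.8)/(2423 − 394) = 1420.3/2029 = 0.7
a = 970.8 − 0.7(394) = 695
Equilibrium: Y = 695 + 0.7Y + 139.9
0.3Y = 834.9, so Y = 834.9/0.3 = 2783

Y = 2783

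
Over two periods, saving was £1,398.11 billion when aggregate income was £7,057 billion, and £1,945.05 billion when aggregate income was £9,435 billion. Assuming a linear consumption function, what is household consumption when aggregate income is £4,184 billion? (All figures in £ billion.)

MPS = ΔS/ΔY = (1945.05 − 1398.11)/(9435 − 7057) = 546.94/2378 = 0.23
MPC = 1 − MPS = 0.77
Autonomous saving = 1398.11 − 0.23(7057) = -225, so a = 225
C = 225 + 0.77(4184) = 225 + 3221.68 = 3446.68

C = 3446.68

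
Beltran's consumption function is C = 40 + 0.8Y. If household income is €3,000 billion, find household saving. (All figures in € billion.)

S = 560

C = 40 + 0.8(3000) = 40 + 2400 = 2440
S = Y − C = 3000 − 2440 = 560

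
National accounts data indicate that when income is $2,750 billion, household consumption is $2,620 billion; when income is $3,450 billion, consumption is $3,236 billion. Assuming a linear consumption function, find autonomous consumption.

MPC = ΔC/ΔY = (3236 − 2620)/(3450 − 2750) = 616/700 = 0.88
a = C − MPC·Y = 2620 − 0.88(2750) = 2620 − 2420 = 200

a = 200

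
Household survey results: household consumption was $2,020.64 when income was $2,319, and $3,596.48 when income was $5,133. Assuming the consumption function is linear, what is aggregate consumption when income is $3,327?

C = 2585.12

MPC = (3596.48 − 2020.64)/(5133 − 2319) = 1575.84/2814 = 0.56
a = 2020.64 − 0.56(2319) = 2020.64 − 1298.64 = 722
C = 722 + 0.56(3327) = 722 + 1863.12 = 2585.12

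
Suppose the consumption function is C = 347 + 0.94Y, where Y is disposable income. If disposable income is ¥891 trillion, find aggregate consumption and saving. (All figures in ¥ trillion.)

C = 347 + 0.94(891) = 347 + 837.54 = 1184.54
S = Y − C = 891 − 1184.54 = -293.54

C = 1184.54; S = -293.54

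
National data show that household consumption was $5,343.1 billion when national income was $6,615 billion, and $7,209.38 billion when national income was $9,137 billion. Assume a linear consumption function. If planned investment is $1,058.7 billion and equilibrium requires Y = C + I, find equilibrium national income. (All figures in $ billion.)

MPC = (7209.38 − 5343.1)/(9137 − 6615) = 1866.28/2522 = 0.74
a = 5343.1 − 0.74(6615) = 448
Equilibrium: Y = 448 + 0.74Y + 1058.7
0.26Y = 1506.7, so Y = 1506.7/0.26 = 5795

Y = 5795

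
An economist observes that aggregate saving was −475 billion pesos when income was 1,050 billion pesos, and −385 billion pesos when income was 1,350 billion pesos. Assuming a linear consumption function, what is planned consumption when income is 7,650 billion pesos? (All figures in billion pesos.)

C = 6145

MPS = ΔS/ΔY = (-385 − (-475))/(1350 − 1050) = 90/300 = 0.3
MPC = 1 − MPS = 0.7
Autonomous saving = -475 − 0.3(1050) = -790, so a = 790
C = 790 + 0.7(7650) = 790 + 5355 = 6145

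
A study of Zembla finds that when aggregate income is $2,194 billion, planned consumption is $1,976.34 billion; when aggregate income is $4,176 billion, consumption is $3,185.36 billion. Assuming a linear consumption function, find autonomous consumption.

a = 638

MPC = ΔC/ΔY = (3185.36 − 1976.34)/(4176 − 2194) = 1209.02/1982 = 0.61
a = C − MPC·Y = 1976.34 − 0.61(2194) = 1976.34 − 1338.34 = 638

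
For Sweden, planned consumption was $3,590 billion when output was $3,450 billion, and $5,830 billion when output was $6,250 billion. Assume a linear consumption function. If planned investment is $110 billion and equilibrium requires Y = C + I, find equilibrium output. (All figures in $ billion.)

Y = 4700

MPC = (5830 − 3590)/(6250 − 3450) = 2240/2800 = 0.8
a = 3590 − 0.8(3450) = 830
Equilibrium: Y = 830 + 0.8Y + 110
0.2Y = 940, so Y = 940/0.2 = 4700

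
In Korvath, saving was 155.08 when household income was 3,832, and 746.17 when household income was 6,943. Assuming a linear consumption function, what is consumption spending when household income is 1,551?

C = 1829.31

MPS = ΔS/ΔY = (746.17 − 155.08)/(6943 − 3832) = 591.09/3111 = 0.19
MPC = 1 − MPS = 0.81
Autonomous saving = 155.08 − 0.19(3832) = -573, so a = 573
C = 573 + 0.81(1551) = 573 + 1256.31 = 1829.31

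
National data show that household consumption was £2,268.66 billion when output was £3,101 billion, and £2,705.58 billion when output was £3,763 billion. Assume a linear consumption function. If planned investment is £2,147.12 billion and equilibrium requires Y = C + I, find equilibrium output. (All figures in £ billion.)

MPC = (2705.58 − 2268.66)/(3763 − 3101) = 436.92/662 = 0.66
a = 2268.66 − 0.66(3101) = 222
Equilibrium: Y = 222 + 0.66Y + 2147.12
0.34Y = 2369.12, so Y = 2369.12/0.34 = 6968

Y = 6968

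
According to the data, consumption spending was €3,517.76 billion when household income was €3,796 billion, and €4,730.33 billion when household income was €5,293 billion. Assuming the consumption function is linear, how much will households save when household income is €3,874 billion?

MPC = (4730.33 − 3517.76)/(5293 − 3796) = 1212.57/1497 = 0.81
a = 3517.76 − 0.81(3796) = 3517.76 − 3074.76 = 443
C = 443 + 0.81(3874) = 3580.94
S = 3874 − 3580.94 = 293.06

S = 293.06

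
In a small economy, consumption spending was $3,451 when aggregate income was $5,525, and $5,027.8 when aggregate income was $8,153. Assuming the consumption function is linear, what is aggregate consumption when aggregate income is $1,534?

MPC = (5027.8 − 3451)/(8153 − 5525) = 1576.8/2628 = 0.6
a = 3451 − 0.6(5525) = 3451 − 3315 = 136
C = 136 + 0.6(1534) = 136 + 920.4 = 1056.4

C = 1056.4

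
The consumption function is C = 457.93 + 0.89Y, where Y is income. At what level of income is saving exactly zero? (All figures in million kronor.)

Y = 4163

At break-even, C = Y: 457.93 + 0.89Y = Y
0.11Y = 457.93, so Y = 457.93/0.11 = 4163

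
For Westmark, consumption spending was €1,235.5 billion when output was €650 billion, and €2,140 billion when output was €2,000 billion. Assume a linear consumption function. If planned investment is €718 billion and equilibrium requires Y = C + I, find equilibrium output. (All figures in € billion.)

Y = 4600

MPC = (2140 − 1235.5)/(2000 − 650) = 904.5/1350 = 0.67
a = 1235.5 − 0.67(650) = 800
Equilibrium: Y = 800 + 0.67Y + 718
0.33Y = 1518, so Y = 1518/0.33 = 4600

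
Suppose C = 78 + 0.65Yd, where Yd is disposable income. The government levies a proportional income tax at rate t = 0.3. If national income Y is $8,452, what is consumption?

Yd = (1 − 0.3)(8452) = 0.7(8452) = 5916.4
C = 78 + 0.65(5916.4) = 78 + 3845.66 = 3923.66

C = 3923.66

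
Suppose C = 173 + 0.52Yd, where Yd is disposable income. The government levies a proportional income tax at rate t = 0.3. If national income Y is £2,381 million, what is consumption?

Yd = (1 − 0.3)(2381) = 0.7(2381) = 1666.7
C = 173 + 0.52(1666.7) = 173 + 866.684 = 1039.684

C = 1039.684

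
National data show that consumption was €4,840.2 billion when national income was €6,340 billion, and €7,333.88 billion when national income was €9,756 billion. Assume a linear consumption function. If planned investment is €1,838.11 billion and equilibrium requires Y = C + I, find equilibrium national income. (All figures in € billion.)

Y = 7593

MPC = (7333.88 − 4840.2)/(9756 − 6340) = 2493.68/3416 = 0.73
a = 4840.2 − 0.73(6340) = 212
Equilibrium: Y = 212 + 0.73Y + 1838.11
0.27Y = 2050.11, so Y = 2050.11/0.27 = 7593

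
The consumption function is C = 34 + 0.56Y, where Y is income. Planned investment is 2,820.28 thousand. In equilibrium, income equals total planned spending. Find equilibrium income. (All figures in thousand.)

Y = 6487

Y = C + I = 34 + 0.56Y + 2820.28
Y − 0.56Y = 2854.28
0.44Y = 2854.28, so Y = 2854.28/0.44 = 6487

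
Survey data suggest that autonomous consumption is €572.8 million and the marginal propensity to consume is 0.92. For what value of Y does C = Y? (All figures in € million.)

Y = 7160

At break-even, C = Y: 572.8 + 0.92Y = Y
0.08Y = 572.8, so Y = 572.8/0.08 = 7160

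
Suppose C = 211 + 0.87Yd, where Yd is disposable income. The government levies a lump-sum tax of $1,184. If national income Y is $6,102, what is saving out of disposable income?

Yd = Y − T = 6102 − 1184 = 4918
C = 211 + 0.87(4918) = 211 + 4278.66 = 4489.66
S = Yd − C = 4918 − 4489.66 = 428.34

S = 428.34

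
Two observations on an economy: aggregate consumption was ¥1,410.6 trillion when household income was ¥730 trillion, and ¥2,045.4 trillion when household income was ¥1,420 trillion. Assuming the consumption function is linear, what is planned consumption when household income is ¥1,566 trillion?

MPC = (2045.4 − 1410.6)/(1420 − 730) = 634.8/690 = 0.92
a = 1410.6 − 0.92(730) = 1410.6 − 671.6 = 739
C = 739 + 0.92(1566) = 739 + 1440.72 = 2179.72

C = 2179.72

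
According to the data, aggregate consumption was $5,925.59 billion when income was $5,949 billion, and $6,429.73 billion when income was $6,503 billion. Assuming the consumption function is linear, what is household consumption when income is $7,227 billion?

C = 7088.57

MPC = (6429.73 − 5925.59)/(6503 − 5949) = 504.14/554 = 0.91
a = 5925.59 − 0.91(5949) = 5925.59 − 5413.59 = 512
C = 512 + 0.91(7227) = 512 + 6576.57 = 7088.57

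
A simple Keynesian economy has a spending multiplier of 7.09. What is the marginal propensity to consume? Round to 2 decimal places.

MPC = 0.86

k = 1/(1 − MPC), so 1 − MPC = 1/k = 1/7.09 = 0.1410
MPC = 1 − 0.1410 = 0.86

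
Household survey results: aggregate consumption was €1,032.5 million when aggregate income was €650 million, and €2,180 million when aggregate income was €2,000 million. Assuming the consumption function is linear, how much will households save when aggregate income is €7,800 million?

S = 690

MPC = (2180 − 1032.5)/(2000 − 650) = 1147.5/1350 = 0.85
a = 1032.5 − 0.85(650) = 1032.5 − 552.5 = 480
C = 480 + 0.85(7800) = 7110
S = 7800 − 7110 = 690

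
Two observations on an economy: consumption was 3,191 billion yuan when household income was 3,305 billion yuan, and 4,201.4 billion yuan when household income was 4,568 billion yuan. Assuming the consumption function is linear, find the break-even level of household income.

Y = 2735

MPC = (4201.4 − 3191)/(4568 − 3305) = 1010.4/1263 = 0.8
a = 3191 − 0.8(3305) = 3191 − 2644 = 547
Break-even: Y = a/(1−MPC) = 547/0.2 = 2735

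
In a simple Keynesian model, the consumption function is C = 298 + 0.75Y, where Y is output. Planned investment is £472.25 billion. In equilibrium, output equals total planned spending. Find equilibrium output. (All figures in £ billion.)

Y = C + I = 298 + 0.75Y + 472.25
Y − 0.75Y = 770.25
0.25Y = 770.25, so Y = 770.25/0.25 = 3081

Y = 3081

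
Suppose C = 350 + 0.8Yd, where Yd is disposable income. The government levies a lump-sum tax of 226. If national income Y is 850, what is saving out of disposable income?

S = -225.2

Yd = Y − T = 850 − 226 = 624
C = 350 + 0.8(624) = 350 + 499.2 = 849.2
S = Yd − C = 624 − 849.2 = -225.2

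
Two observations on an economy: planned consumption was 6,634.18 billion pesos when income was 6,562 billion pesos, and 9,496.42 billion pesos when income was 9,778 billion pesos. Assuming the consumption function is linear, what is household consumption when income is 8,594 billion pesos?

C = 8442.66

MPC = (9496.42 − 6634.18)/(9778 − 6562) = 2862.24/3216 = 0.89
a = 6634.18 − 0.89(6562) = 6634.18 − 5840.18 = 794
C = 794 + 0.89(8594) = 794 + 7648.66 = 8442.66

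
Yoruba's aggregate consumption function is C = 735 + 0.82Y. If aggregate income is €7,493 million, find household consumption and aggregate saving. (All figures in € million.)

C = 735 + 0.82(7493) = 735 + 6144.26 = 6879.26
S = Y − C = 7493 − 6879.26 = 613.74

C = 6879.26; S = 613.74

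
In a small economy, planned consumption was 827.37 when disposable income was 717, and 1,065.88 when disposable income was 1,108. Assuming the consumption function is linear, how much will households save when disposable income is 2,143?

MPC = (1065.88 − 827.37)/(1108 − 717) = 238.51/391 = 0.61
a = 827.37 − 0.61(717) = 827.37 − 437.37 = 390
C = 390 + 0.61(2143) = 1697.23
S = 2143 − 1697.23 = 445.77

S = 445.77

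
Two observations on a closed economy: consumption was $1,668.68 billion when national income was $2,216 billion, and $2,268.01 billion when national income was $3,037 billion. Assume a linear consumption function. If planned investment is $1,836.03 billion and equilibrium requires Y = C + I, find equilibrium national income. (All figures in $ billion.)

MPC = (2268.01 − 1668.68)/(3037 − 2216) = 599.33/821 = 0.73
a = 1668.68 − 0.73(2216) = 51
Equilibrium: Y = 51 + 0.73Y + 1836.03
0.27Y = 1887.03, so Y = 1887.03/0.27 = 6989

Y = 6989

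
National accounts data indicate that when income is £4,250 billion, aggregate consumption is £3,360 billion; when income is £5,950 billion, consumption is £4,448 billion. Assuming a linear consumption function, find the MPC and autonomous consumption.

MPC = 0.64; a = 640

MPC = ΔC/ΔY = (4448 − 3360)/(5950 − 4250) = 1088/1700 = 0.64
a = C − MPC·Y = 3360 − 0.64(4250) = 3360 − 2720 = 640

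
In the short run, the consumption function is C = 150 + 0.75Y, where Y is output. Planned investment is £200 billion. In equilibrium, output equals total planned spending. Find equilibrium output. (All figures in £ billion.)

Y = C + I = 150 + 0.75Y + 200
Y − 0.75Y = 350
0.25Y = 350, so Y = 350/0.25 = 1400

Y = 1400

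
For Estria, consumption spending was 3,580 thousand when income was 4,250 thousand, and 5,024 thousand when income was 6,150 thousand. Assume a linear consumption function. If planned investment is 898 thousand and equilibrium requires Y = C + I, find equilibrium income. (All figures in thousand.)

MPC = (5024 − 3580)/(6150 − 4250) = 1444/1900 = 0.76
a = 3580 − 0.76(4250) = 350
Equilibrium: Y = 350 + 0.76Y + 898
0.24Y = 1248, so Y = 1248/0.24 = 5200

Y = 5200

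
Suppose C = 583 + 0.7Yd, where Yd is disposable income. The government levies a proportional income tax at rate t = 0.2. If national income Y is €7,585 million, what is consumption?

C = 4830.6

Yd = (1 − 0.2)(7585) = 0.8(7585) = 6068
C = 583 + 0.7(6068) = 583 + 4247.6 = 4830.6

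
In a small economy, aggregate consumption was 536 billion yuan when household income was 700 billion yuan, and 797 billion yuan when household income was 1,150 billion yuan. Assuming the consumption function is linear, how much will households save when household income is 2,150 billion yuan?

S = 773

MPC = (797 − 536)/(1150 − 700) = 261/450 = 0.58
a = 536 − 0.58(700) = 536 − 406 = 130
C = 130 + 0.58(2150) = 1377
S = 2150 − 1377 = 773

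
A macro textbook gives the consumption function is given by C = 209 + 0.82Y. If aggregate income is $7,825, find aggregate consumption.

C = 6625.5

C = 209 + 0.82(7825) = 209 + 6416.5 = 6625.5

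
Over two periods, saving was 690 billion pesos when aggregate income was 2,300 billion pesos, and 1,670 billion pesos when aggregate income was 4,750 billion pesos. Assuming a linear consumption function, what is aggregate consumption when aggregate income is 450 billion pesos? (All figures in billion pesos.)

MPS = ΔS/ΔY = (1670 − 690)/(4750 − 2300) = 980/2450 = 0.4
MPC = 1 − MPS = 0.6
Autonomous saving = 690 − 0.4(2300) = -230, so a = 230
C = 230 + 0.6(450) = 230 + 270 = 500

C = 500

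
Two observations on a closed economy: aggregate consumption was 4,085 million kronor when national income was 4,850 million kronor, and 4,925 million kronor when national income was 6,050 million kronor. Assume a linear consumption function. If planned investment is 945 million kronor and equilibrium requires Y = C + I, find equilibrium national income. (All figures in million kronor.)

MPC = (4925 − 4085)/(6050 − 4850) = 840/1200 = 0.7
a = 4085 − 0.7(4850) = 690
Equilibrium: Y = 690 + 0.7Y + 945
0.3Y = 1635, so Y = 1635/0.3 = 5450

Y = 5450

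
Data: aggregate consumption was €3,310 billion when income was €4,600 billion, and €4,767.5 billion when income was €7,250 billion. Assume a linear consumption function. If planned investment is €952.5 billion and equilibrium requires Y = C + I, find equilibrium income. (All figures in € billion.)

MPC = (4767.5 − 3310)/(7250 − 4600) = 1457.5/2650 = 0.55
a = 3310 − 0.55(4600) = 780
Equilibrium: Y = 780 + 0.55Y + 952.5
0.45Y = 1732.5, so Y = 1732.5/0.45 = 3850

Y = 3850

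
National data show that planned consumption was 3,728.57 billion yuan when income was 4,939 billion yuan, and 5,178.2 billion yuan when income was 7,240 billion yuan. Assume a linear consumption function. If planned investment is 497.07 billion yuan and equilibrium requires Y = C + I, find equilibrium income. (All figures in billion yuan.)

Y = 3011

MPC = (5178.2 − 3728.57)/(7240 − 4939) = 1449.63/2301 = 0.63
a = 3728.57 − 0.63(4939) = 617
Equilibrium: Y = 617 + 0.63Y + 497.07
0.37Y = 1114.07, so Y = 1114.07/0.37 = 3011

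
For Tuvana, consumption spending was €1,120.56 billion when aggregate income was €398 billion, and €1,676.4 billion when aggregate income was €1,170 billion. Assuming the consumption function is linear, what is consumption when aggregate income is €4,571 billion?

C = 4125.12

MPC = (1676.4 − 1120.56)/(1170 − 398) = 555.84/772 = 0.72
a = 1120.56 − 0.72(398) = 1120.56 − 286.56 = 834
C = 834 + 0.72(4571) = 834 + 3291.12 = 4125.12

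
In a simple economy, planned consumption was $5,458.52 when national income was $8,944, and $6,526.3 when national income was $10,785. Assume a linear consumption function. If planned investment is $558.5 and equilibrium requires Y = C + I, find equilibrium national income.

MPC = (6526.3 − 5458.52)/(10785 − 8944) = 1067.78/1841 = 0.58
a = 5458.52 − 0.58(8944) = 271
Equilibrium: Y = 271 + 0.58Y + 558.5
0.42Y = 829.5, so Y = 829.5/0.42 = 1975

Y = 1975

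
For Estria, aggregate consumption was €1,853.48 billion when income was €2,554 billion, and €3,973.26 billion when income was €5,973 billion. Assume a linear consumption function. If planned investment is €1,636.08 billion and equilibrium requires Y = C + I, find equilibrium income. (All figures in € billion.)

MPC = (3973.26 − 1853.48)/(5973 − 2554) = 2119.78/3419 = 0.62
a = 1853.48 − 0.62(2554) = 270
Equilibrium: Y = 270 + 0.62Y + 1636.08
0.38Y = 1906.08, so Y = 1906.08/0.38 = 5016

Y = 5016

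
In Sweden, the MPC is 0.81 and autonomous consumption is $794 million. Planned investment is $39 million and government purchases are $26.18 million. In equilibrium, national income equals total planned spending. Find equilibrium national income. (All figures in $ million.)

Y = C + I + G = 794 + 0.81Y + 39 + 26.18
Y − 0.81Y = 859.18
0.19Y = 859.18, so Y = 859.18/0.19 = 4522

Y = 4522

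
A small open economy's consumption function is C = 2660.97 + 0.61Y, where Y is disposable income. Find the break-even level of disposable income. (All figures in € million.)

At break-even, C = Y: 2660.97 + 0.61Y = Y
0.39Y = 2660.97, so Y = 2660.97/0.39 = 6823

Y = 6823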